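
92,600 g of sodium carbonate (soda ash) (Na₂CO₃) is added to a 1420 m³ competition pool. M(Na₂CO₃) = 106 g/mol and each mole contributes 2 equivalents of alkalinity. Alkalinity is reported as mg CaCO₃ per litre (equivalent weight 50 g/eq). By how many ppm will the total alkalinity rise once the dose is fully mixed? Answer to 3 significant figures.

Volume: 1420 m³ = 1,420,000 L.
Moles of Na₂CO₃: 92,600 g ÷ 106 g/mol = 873.6 mol → 1747 eq of alkalinity.
As CaCO₃: 1747 eq × 50 g/eq = 87,360 g.
Rise: 87,360 g / 1,420,000 L × 1000 = 61.52 mg/L.

61.5 ppm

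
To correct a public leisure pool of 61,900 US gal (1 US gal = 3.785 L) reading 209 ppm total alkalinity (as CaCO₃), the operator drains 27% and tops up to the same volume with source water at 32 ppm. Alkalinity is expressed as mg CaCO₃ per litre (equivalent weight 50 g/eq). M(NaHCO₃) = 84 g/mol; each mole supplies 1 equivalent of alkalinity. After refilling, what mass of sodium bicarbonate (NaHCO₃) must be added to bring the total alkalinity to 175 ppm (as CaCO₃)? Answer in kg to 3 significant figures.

5.43 kg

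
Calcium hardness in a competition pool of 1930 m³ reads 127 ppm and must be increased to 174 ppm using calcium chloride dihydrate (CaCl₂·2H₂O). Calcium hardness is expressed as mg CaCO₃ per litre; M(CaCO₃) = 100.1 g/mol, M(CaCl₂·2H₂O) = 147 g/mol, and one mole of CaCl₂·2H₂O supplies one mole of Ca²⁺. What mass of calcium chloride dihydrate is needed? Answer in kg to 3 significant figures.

133 kg

Volume: 1930 m³ = 1,930,000 L.
Hardness to add: (174 − 127) = 47 mg/L as CaCO₃ × 1,930,000 L = 90,710 g as CaCO₃.
Moles of Ca²⁺ (1 mol Ca²⁺ ≡ 1 mol CaCO₃): 90,710 / 100.1 g/mol = 906.2 mol.
Mass of CaCl₂·2H₂O: 906.2 × 147 = 133,200 g.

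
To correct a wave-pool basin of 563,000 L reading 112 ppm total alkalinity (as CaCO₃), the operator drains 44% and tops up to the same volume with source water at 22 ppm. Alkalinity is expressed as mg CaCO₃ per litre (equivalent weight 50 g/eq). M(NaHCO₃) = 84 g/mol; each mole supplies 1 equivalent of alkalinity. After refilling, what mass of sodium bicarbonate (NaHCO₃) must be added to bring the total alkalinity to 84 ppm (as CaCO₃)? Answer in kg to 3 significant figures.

11.0 kg

After draining 44% and refilling: 112 × 0.56 + 22 × 0.44 = 72.4 ppm.
Deficit to target: 84 − 72.4 = 11.6 mg/L.
As CaCO₃: 11.6 mg/L × 563,000 L = 6531 g; ÷ 50 g/eq ÷ 1 = 130.6 mol NaHCO₃.
Mass: 130.6 × 84 = 10,970 g.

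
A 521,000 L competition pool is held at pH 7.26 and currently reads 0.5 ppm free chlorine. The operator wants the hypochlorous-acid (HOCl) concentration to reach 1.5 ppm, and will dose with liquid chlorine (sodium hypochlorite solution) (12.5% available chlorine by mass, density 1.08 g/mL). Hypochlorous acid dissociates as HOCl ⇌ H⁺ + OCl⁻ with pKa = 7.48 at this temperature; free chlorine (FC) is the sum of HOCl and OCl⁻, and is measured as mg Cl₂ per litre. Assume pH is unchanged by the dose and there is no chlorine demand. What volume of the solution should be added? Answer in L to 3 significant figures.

7.35 L

[OCl⁻]/[HOCl] = 10^(pH − pKa) = 10^(7.26 − 7.48) = 0.6026; fraction as HOCl = 1/(1 + 0.6026) = 0.624.
Free chlorine required for 1.5 ppm HOCl: 1.5 / 0.624 = 2.404 ppm.
FC to add: 2.404 − 0.5 = 1.904 mg/L as Cl₂.
Cl₂ equivalent: 1.904 mg/L × 521,000 L = 991.9 g.
Product at 12.5% available Cl: 991.9 / 0.125 = 7935 g.
Volume: 7935 g ÷ 1.08 g/mL = 7347 mL.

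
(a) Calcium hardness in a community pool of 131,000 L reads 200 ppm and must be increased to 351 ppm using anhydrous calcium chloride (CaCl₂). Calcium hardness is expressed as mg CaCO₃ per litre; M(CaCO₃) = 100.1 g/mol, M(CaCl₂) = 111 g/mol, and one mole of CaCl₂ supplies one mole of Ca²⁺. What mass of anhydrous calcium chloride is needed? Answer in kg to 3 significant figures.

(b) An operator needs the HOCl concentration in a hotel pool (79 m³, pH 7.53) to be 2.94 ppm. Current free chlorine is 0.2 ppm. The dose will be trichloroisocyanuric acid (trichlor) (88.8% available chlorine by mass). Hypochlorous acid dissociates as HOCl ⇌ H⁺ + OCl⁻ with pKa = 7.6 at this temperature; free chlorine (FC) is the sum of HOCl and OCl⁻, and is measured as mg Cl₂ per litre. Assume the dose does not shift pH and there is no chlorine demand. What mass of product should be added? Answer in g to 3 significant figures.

(a) 21.9 kg; (b) 466 g

(a) Hardness to add: (351 − 200) = 151 mg/L as CaCO₃ × 131,000 L = 19,780 g as CaCO₃.
(a) Moles of Ca²⁺ (1 mol Ca²⁺ ≡ 1 mol CaCO₃): 19,780 / 100.1 g/mol = 197.6 mol.
(a) Mass of CaCl₂: 197.6 × 111 = 21,930 g.

(b) Volume: 79 m³ = 79,000 L.
(b) [OCl⁻]/[HOCl] = 10^(pH − pKa) = 10^(7.53 − 7.6) = 0.8511; fraction as HOCl = 1/(1 + 0.8511) = 0.5402.
(b) Free chlorine required for 2.94 ppm HOCl: 2.94 / 0.5402 = 5.442 ppm.
(b) FC to add: 5.442 − 0.2 = 5.242 mg/L as Cl₂.
(b) Cl₂ equivalent: 5.242 mg/L × 79,000 L = 414.1 g.
(b) Product at 88.8% available Cl: 414.1 / 0.888 = 466.4 g.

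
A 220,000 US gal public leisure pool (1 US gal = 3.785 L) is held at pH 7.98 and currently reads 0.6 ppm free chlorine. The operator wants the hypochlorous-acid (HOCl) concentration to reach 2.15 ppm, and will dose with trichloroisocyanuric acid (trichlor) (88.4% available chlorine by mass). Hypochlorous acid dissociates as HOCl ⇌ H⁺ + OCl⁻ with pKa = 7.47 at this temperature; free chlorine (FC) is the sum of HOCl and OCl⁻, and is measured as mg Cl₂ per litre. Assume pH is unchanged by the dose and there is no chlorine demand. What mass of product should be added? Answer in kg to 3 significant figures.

Volume: 220,000 US gal × 3.785 L/gal = 832,700 L.
[OCl⁻]/[HOCl] = 10^(pH − pKa) = 10^(7.98 − 7.47) = 3.236; fraction as HOCl = 1/(1 + 3.236) = 0.2361.
Free chlorine required for 2.15 ppm HOCl: 2.15 / 0.2361 = 9.107 ppm.
FC to add: 9.107 − 0.6 = 8.507 mg/L as Cl₂.
Cl₂ equivalent: 8.507 mg/L × 832,700 L = 7084 g.
Product at 88.4% available Cl: 7084 / 0.884 = 8014 g.

8.01 kg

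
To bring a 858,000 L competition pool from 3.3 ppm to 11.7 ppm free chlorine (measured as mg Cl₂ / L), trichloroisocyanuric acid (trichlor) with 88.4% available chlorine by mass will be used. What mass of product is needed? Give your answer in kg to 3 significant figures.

8.15 kg

Chlorine deficit: 11.7 − 3.3 = 8.4 ppm = 8.4 mg/L as Cl₂.
Cl₂ equivalent needed: 8.4 mg/L × 858,000 L = 7,207,000 mg = 7207 g.
Product at 88.4% available chlorine: 7207 / 0.884 = 8153 g.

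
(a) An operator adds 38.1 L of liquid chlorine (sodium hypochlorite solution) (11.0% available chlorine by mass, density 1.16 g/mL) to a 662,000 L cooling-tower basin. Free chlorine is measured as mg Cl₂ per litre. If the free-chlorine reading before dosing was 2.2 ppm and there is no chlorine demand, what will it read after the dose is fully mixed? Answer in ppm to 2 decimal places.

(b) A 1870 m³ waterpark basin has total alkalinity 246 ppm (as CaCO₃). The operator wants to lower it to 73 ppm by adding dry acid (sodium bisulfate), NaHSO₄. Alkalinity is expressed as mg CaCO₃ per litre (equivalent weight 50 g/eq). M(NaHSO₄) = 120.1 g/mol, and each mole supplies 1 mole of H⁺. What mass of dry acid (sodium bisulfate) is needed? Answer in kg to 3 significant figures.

(a) Mass of solution: 38.1 L × 1000 mL/L × 1.16 g/mL = 44,200 g.
(a) Available chlorine delivered: 44,200 g × 0.11 = 4862 g as Cl₂.
(a) Concentration rise: 4862 g / 662,000 L = 7.344 mg/L = 7.34 ppm.
(a) Final FC: 2.2 + 7.34 = 9.54 ppm.

(b) Volume: 1870 m³ = 1,870,000 L.
(b) Alkalinity to neutralize: (246 − 73) = 173 mg/L as CaCO₃ × 1,870,000 L = 323,500 g as CaCO₃.
(b) Equivalents of H⁺ required: 323,500 ÷ 50 g/eq = 6470 eq = 6470 mol NaHSO₄.
(b) Mass of NaHSO₄: 6470 × 120.1 = 777,100 g.

(a) 9.54 ppm; (b) 777 kg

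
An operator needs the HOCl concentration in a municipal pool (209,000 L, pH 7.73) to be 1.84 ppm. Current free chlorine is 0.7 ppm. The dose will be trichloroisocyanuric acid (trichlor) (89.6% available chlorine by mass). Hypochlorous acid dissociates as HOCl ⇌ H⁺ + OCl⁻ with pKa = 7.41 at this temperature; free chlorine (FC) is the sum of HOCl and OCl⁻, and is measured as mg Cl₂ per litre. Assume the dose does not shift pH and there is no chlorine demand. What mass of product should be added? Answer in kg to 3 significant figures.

[OCl⁻]/[HOCl] = 10^(pH − pKa) = 10^(7.73 − 7.41) = 2.089; fraction as HOCl = 1/(1 + 2.089) = 0.3237.
Free chlorine required for 1.84 ppm HOCl: 1.84 / 0.3237 = 5.684 ppm.
FC to add: 5.684 − 0.7 = 4.984 mg/L as Cl₂.
Cl₂ equivalent: 4.984 mg/L × 209,000 L = 1042 g.
Product at 89.6% available Cl: 1042 / 0.896 = 1163 g.

1.16 kg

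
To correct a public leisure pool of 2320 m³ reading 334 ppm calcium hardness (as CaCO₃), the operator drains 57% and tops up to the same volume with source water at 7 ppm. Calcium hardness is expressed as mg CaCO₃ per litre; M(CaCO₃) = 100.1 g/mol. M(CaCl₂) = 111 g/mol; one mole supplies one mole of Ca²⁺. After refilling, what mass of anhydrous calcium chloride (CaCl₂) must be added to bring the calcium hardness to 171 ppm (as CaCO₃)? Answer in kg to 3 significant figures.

60.2 kg

Volume: 2320 m³ = 2,320,000 L.
After draining 57% and refilling: 334 × 0.43 + 7 × 0.57 = 147.61 ppm.
Deficit to target: 171 − 147.61 = 23.39 mg/L.
As CaCO₃: 23.39 mg/L × 2,320,000 L = 54,260 g; ÷ 100.1 = 542.1 mol Ca²⁺.
Mass: 542.1 × 111 = 60,170 g.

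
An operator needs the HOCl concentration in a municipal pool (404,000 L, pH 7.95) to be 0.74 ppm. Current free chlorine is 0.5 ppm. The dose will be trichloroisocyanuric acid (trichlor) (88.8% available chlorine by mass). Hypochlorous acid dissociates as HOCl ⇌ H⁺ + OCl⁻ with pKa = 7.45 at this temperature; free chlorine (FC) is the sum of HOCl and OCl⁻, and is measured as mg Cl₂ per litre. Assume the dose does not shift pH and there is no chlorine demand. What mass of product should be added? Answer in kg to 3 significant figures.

1.17 kg

[OCl⁻]/[HOCl] = 10^(pH − pKa) = 10^(7.95 − 7.45) = 3.162; fraction as HOCl = 1/(1 + 3.162) = 0.2403.
Free chlorine required for 0.74 ppm HOCl: 0.74 / 0.2403 = 3.08 ppm.
FC to add: 3.08 − 0.5 = 2.58 mg/L as Cl₂.
Cl₂ equivalent: 2.58 mg/L × 404,000 L = 1042 g.
Product at 88.8% available Cl: 1042 / 0.888 = 1174 g.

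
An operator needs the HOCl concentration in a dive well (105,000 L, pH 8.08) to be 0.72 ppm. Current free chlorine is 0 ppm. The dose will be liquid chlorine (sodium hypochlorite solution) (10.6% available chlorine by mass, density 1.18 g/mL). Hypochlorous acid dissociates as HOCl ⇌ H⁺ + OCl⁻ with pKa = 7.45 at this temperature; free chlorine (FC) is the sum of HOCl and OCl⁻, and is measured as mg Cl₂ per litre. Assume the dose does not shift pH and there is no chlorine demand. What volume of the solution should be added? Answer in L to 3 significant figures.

[OCl⁻]/[HOCl] = 10^(pH − pKa) = 10^(8.08 − 7.45) = 4.266; fraction as HOCl = 1/(1 + 4.266) = 0.1899.
Free chlorine required for 0.72 ppm HOCl: 0.72 / 0.1899 = 3.791 ppm.
FC to add: 3.791 − 0 = 3.791 mg/L as Cl₂.
Cl₂ equivalent: 3.791 mg/L × 105,000 L = 398.1 g.
Product at 10.6% available Cl: 398.1 / 0.106 = 3756 g.
Volume: 3756 g ÷ 1.18 g/mL = 3183 mL.

3.18 L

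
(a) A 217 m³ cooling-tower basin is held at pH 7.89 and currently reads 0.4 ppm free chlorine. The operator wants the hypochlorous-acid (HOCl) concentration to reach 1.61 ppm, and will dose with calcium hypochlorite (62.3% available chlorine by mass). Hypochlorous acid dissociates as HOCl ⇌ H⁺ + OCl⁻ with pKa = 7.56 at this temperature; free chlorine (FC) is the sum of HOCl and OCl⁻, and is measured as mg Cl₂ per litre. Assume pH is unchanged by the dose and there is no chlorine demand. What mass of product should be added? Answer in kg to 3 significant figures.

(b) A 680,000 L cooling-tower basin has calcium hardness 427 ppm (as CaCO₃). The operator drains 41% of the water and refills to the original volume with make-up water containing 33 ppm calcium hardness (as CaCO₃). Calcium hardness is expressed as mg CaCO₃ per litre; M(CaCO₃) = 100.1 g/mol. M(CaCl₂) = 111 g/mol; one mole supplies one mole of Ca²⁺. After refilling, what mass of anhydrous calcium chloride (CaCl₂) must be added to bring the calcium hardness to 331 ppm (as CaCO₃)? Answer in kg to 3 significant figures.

(a) 1.62 kg; (b) 49.4 kg

(a) Volume: 217 m³ = 217,000 L.
(a) [OCl⁻]/[HOCl] = 10^(pH − pKa) = 10^(7.89 − 7.56) = 2.138; fraction as HOCl = 1/(1 + 2.138) = 0.3187.
(a) Free chlorine required for 1.61 ppm HOCl: 1.61 / 0.3187 = 5.052 ppm.
(a) FC to add: 5.052 − 0.4 = 4.652 mg/L as Cl₂.
(a) Cl₂ equivalent: 4.652 mg/L × 217,000 L = 1010 g.
(a) Product at 62.3% available Cl: 1010 / 0.623 = 1620 g.

(b) After draining 41% and refilling: 427 × 0.59 + 33 × 0.41 = 265.46 ppm.
(b) Deficit to target: 331 − 265.46 = 65.54 mg/L.
(b) As CaCO₃: 65.54 mg/L × 680,000 L = 44,570 g; ÷ 100.1 = 445.2 mol Ca²⁺.
(b) Mass: 445.2 × 111 = 49,420 g.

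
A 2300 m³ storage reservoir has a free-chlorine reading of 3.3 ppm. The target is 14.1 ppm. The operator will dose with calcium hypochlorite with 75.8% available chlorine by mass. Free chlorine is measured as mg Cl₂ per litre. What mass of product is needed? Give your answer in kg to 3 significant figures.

Volume: 2300 m³ = 2,300,000 L.
Chlorine deficit: 14.1 − 3.3 = 10.8 ppm = 10.8 mg/L as Cl₂.
Cl₂ equivalent needed: 10.8 mg/L × 2,300,000 L = 24,840,000 mg = 24,840 g.
Product at 75.8% available chlorine: 24,840 / 0.758 = 32,770 g.

32.8 kg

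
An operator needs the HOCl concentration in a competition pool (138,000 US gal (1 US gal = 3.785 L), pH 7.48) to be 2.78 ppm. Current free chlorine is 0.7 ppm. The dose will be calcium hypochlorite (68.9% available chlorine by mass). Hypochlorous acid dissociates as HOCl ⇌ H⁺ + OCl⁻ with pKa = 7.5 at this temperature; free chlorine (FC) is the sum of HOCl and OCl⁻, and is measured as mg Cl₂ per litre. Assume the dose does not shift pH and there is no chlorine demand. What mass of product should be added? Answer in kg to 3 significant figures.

Volume: 138,000 US gal × 3.785 L/gal = 522,330 L.
[OCl⁻]/[HOCl] = 10^(pH − pKa) = 10^(7.48 − 7.5) = 0.955; fraction as HOCl = 1/(1 + 0.955) = 0.5115.
Free chlorine required for 2.78 ppm HOCl: 2.78 / 0.5115 = 5.435 ppm.
FC to add: 5.435 − 0.7 = 4.735 mg/L as Cl₂.
Cl₂ equivalent: 4.735 mg/L × 522,330 L = 2473 g.
Product at 68.9% available Cl: 2473 / 0.689 = 3590 g.

3.59 kg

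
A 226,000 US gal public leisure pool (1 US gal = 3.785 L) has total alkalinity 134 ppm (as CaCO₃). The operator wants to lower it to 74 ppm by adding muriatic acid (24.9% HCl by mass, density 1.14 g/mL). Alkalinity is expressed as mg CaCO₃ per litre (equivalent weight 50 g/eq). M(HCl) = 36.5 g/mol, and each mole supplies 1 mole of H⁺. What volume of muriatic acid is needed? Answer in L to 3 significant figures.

Volume: 226,000 US gal × 3.785 L/gal = 855,410 L.
Alkalinity to neutralize: (134 − 74) = 60 mg/L as CaCO₃ × 855,410 L = 51,320 g as CaCO₃.
Equivalents of H⁺ required: 51,320 ÷ 50 g/eq = 1026 eq = 1026 mol HCl.
Mass of HCl: 1026 × 36.5 = 37,470 g.
Mass of 24.9% solution: 37,470 / 0.249 = 150,500 g.
Volume: 150,500 g ÷ 1.14 g/mL = 132,000 mL.

132 L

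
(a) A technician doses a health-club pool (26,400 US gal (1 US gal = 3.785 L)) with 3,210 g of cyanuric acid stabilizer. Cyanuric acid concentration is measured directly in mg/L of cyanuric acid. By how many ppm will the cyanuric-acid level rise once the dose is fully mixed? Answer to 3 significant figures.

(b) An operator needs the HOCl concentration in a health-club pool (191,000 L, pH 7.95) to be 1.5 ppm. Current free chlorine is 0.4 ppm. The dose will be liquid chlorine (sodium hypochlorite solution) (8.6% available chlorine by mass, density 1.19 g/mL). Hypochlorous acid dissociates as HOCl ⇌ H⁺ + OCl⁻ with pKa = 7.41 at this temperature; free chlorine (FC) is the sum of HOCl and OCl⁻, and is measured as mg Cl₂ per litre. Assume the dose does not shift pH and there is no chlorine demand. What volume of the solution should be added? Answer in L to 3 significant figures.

(a) Volume: 26,400 US gal × 3.785 L/gal = 99,924 L.
(a) Rise: 3,210 g / 99,924 L × 1000 = 32.12 mg/L.

(b) [OCl⁻]/[HOCl] = 10^(pH − pKa) = 10^(7.95 − 7.41) = 3.467; fraction as HOCl = 1/(1 + 3.467) = 0.2238.
(b) Free chlorine required for 1.5 ppm HOCl: 1.5 / 0.2238 = 6.701 ppm.
(b) FC to add: 6.701 − 0.4 = 6.301 mg/L as Cl₂.
(b) Cl₂ equivalent: 6.301 mg/L × 191,000 L = 1204 g.
(b) Product at 8.6% available Cl: 1204 / 0.086 = 13,990 g.
(b) Volume: 13,990 g ÷ 1.19 g/mL = 11,760 mL.

(a) 32.1 ppm; (b) 11.8 L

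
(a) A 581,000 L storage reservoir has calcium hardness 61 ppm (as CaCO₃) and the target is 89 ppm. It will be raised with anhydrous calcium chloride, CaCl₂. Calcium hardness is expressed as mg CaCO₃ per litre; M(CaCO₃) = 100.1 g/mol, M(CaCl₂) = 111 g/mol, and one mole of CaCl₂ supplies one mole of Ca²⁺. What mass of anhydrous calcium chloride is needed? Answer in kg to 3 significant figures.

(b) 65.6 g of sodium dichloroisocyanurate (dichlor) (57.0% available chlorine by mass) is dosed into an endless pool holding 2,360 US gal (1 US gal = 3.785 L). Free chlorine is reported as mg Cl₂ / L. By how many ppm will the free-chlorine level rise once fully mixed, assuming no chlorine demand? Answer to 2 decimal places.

(a) 18.0 kg; (b) 4.19 ppm

(a) Hardness to add: (89 − 61) = 28 mg/L as CaCO₃ × 581,000 L = 16,270 g as CaCO₃.
(a) Moles of Ca²⁺ (1 mol Ca²⁺ ≡ 1 mol CaCO₃): 16,270 / 100.1 g/mol = 162.5 mol.
(a) Mass of CaCl₂: 162.5 × 111 = 18,040 g.

(b) Volume: 2,360 US gal × 3.785 L/gal = 8,933 L.
(b) Available chlorine delivered: 65.6 g × 0.57 = 37.39 g as Cl₂.
(b) Concentration rise: 37.39 g / 8,933 L = 4.186 mg/L = 4.19 ppm.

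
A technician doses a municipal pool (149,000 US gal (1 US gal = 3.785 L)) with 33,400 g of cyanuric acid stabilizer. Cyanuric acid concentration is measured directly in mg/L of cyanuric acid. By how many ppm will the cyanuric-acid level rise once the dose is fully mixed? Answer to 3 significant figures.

59.2 ppm

Volume: 149,000 US gal × 3.785 L/gal = 563,965 L.
Rise: 33,400 g / 563,965 L × 1000 = 59.22 mg/L.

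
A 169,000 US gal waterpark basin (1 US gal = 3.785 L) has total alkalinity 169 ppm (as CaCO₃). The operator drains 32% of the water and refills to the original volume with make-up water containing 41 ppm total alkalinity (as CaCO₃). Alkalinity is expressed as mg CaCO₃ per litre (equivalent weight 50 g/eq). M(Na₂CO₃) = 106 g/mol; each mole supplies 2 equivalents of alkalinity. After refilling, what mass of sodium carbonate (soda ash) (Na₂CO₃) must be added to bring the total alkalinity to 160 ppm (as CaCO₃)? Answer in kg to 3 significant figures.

21.7 kg

Volume: 169,000 US gal × 3.785 L/gal = 639,665 L.
After draining 32% and refilling: 169 × 0.68 + 41 × 0.32 = 128.04 ppm.
Deficit to target: 160 − 128.04 = 31.96 mg/L.
As CaCO₃: 31.96 mg/L × 639,665 L = 20,440 g; ÷ 50 g/eq ÷ 2 = 204.4 mol Na₂CO₃.
Mass: 204.4 × 106 = 21,670 g.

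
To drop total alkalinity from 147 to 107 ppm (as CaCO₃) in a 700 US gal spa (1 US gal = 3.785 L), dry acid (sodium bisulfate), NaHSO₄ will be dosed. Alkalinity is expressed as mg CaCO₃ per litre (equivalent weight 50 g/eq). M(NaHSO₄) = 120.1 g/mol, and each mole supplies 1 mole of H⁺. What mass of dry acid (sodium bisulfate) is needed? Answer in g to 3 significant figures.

Volume: 700 US gal × 3.785 L/gal = 2,650 L.
Alkalinity to neutralize: (147 − 107) = 40 mg/L as CaCO₃ × 2,650 L = 106 g as CaCO₃.
Equivalents of H⁺ required: 106 ÷ 50 g/eq = 2.12 eq = 2.12 mol NaHSO₄.
Mass of NaHSO₄: 2.12 × 120.1 = 254.6 g.

255 g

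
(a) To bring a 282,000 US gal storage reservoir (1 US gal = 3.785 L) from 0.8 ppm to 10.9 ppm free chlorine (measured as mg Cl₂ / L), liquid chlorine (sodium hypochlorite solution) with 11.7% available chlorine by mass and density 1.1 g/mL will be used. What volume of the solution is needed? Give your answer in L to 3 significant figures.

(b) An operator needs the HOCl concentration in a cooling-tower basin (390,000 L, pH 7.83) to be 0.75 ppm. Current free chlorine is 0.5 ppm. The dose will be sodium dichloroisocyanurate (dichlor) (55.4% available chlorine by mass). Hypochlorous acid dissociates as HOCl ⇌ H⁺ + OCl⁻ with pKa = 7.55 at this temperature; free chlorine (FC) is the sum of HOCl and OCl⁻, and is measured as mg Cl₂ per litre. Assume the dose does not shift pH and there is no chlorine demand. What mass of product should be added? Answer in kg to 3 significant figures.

(a) 83.8 L; (b) 1.18 kg

(a) Volume: 282,000 US gal × 3.785 L/gal = 1,067,370 L.
(a) Chlorine deficit: 10.9 − 0.8 = 10.1 ppm = 10.1 mg/L as Cl₂.
(a) Cl₂ equivalent needed: 10.1 mg/L × 1,067,370 L = 10,780,000 mg = 10,780 g.
(a) Product at 11.7% available chlorine: 10,780 / 0.117 = 92,140 g.
(a) Volume at density 1.1 g/mL: 92,140 g ÷ 1.1 g/mL = 83,760 mL.

(b) [OCl⁻]/[HOCl] = 10^(pH − pKa) = 10^(7.83 − 7.55) = 1.905; fraction as HOCl = 1/(1 + 1.905) = 0.3442.
(b) Free chlorine required for 0.75 ppm HOCl: 0.75 / 0.3442 = 2.179 ppm.
(b) FC to add: 2.179 − 0.5 = 1.679 mg/L as Cl₂.
(b) Cl₂ equivalent: 1.679 mg/L × 390,000 L = 654.8 g.
(b) Product at 55.4% available Cl: 654.8 / 0.554 = 1182 g.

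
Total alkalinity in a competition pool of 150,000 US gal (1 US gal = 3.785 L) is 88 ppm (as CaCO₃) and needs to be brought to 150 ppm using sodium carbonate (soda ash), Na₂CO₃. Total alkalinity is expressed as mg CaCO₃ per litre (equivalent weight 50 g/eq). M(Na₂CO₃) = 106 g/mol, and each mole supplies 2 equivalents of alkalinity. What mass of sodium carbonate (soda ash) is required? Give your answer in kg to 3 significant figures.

37.3 kg

Volume: 150,000 US gal × 3.785 L/gal = 567,750 L.
Alkalinity to add: (150 − 88) = 62 mg/L as CaCO₃ × 567,750 L = 35,200 g as CaCO₃.
Equivalents: 35,200 g ÷ 50 g/eq = 704 eq.
Each mole of Na₂CO₃ supplies 2 eq, so 704 / 2 = 352 mol.
Mass: 352 mol × 106 g/mol = 37,310 g.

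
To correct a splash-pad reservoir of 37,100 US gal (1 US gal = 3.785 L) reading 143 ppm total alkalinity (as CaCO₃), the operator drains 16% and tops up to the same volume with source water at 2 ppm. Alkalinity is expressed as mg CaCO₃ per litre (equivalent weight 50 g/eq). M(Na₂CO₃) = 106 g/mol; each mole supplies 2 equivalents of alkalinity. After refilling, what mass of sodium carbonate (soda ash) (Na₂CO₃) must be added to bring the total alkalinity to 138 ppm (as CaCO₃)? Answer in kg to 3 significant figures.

2.61 kg

Volume: 37,100 US gal × 3.785 L/gal = 140,424 L.
After draining 16% and refilling: 143 × 0.84 + 2 × 0.16 = 120.44 ppm.
Deficit to target: 138 − 120.44 = 17.56 mg/L.
As CaCO₃: 17.56 mg/L × 140,424 L = 2466 g; ÷ 50 g/eq ÷ 2 = 24.66 mol Na₂CO₃.
Mass: 24.66 × 106 = 2614 g.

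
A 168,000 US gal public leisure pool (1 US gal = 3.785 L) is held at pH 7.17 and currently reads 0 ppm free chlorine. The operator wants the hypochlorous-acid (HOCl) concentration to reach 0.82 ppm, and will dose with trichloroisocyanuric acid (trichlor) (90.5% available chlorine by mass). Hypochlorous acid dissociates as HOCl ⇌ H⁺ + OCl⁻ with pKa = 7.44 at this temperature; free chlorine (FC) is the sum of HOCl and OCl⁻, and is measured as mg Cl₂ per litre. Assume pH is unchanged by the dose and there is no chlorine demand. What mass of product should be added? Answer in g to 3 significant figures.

886 g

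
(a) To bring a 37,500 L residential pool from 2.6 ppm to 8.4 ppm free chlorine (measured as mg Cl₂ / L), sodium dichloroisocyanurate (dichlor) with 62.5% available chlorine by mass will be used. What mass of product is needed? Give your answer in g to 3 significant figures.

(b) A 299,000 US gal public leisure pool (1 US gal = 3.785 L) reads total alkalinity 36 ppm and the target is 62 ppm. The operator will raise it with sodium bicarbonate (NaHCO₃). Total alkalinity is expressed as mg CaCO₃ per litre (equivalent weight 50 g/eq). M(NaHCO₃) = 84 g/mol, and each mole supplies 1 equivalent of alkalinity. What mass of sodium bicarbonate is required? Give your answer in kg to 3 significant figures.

(a) 348 g; (b) 49.4 kg

(a) Chlorine deficit: 8.4 − 2.6 = 5.8 ppm = 5.8 mg/L as Cl₂.
(a) Cl₂ equivalent needed: 5.8 mg/L × 37,500 L = 217,500 mg = 217.5 g.
(a) Product at 62.5% available chlorine: 217.5 / 0.625 = 348 g.

(b) Volume: 299,000 US gal × 3.785 L/gal = 1,131,715 L.
(b) Alkalinity to add: (62 − 36) = 26 mg/L as CaCO₃ × 1,131,715 L = 29,420 g as CaCO₃.
(b) Equivalents: 29,420 g ÷ 50 g/eq = 588.5 eq.
(b) NaHCO₃ supplies 1 eq per mole → 588.5 mol.
(b) Mass: 588.5 mol × 84 g/mol = 49,430 g.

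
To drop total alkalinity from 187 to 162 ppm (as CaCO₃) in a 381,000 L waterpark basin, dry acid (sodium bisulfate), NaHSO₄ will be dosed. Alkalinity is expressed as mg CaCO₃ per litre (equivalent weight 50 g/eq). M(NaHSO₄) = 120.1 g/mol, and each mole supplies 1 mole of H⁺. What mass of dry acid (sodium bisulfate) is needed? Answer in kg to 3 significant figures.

22.9 kg

Alkalinity to neutralize: (187 − 162) = 25 mg/L as CaCO₃ × 381,000 L = 9525 g as CaCO₃.
Equivalents of H⁺ required: 9525 ÷ 50 g/eq = 190.5 eq = 190.5 mol NaHSO₄.
Mass of NaHSO₄: 190.5 × 120.1 = 22,880 g.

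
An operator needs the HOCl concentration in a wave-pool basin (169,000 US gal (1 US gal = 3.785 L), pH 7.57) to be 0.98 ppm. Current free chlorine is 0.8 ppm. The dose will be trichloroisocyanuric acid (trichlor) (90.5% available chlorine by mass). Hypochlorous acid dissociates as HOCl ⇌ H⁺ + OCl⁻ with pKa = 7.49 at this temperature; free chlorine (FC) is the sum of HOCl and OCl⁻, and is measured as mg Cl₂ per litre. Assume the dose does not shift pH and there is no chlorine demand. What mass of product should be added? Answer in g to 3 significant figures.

960 g

Volume: 169,000 US gal × 3.785 L/gal = 639,665 L.
[OCl⁻]/[HOCl] = 10^(pH − pKa) = 10^(7.57 − 7.49) = 1.202; fraction as HOCl = 1/(1 + 1.202) = 0.4541.
Free chlorine required for 0.98 ppm HOCl: 0.98 / 0.4541 = 2.158 ppm.
FC to add: 2.158 − 0.8 = 1.358 mg/L as Cl₂.
Cl₂ equivalent: 1.358 mg/L × 639,665 L = 868.8 g.
Product at 90.5% available Cl: 868.8 / 0.905 = 960 g.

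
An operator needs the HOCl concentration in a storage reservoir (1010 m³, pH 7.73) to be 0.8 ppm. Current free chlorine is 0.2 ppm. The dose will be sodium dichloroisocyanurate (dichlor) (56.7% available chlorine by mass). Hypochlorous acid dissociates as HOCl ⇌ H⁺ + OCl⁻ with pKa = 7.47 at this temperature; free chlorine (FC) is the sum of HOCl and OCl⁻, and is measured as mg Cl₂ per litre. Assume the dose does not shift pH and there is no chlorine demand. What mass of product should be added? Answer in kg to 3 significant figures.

3.66 kg

Volume: 1010 m³ = 1,010,000 L.
[OCl⁻]/[HOCl] = 10^(pH − pKa) = 10^(7.73 − 7.47) = 1.82; fraction as HOCl = 1/(1 + 1.82) = 0.3546.
Free chlorine required for 0.8 ppm HOCl: 0.8 / 0.3546 = 2.256 ppm.
FC to add: 2.256 − 0.2 = 2.056 mg/L as Cl₂.
Cl₂ equivalent: 2.056 mg/L × 1,010,000 L = 2076 g.
Product at 56.7% available Cl: 2076 / 0.567 = 3662 g.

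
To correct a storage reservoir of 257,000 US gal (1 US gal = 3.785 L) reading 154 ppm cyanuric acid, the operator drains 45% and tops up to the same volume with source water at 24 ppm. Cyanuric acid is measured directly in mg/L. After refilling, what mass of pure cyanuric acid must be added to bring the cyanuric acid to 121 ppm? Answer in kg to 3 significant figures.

24.8 kg

Volume: 257,000 US gal × 3.785 L/gal = 972,745 L.
After draining 45% and refilling: 154 × 0.55 + 24 × 0.45 = 95.5 ppm.
Deficit to target: 121 − 95.5 = 25.5 mg/L.
Mass: 25.5 mg/L × 972,745 L = 24,800 g cyanuric acid.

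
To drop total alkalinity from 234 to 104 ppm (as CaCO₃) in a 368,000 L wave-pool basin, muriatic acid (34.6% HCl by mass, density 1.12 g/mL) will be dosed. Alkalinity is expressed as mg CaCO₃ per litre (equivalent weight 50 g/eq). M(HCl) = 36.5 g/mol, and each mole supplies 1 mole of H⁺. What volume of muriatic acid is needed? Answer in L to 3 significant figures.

Alkalinity to neutralize: (234 − 104) = 130 mg/L as CaCO₃ × 368,000 L = 47,840 g as CaCO₃.
Equivalents of H⁺ required: 47,840 ÷ 50 g/eq = 956.8 eq = 956.8 mol HCl.
Mass of HCl: 956.8 × 36.5 = 34,920 g.
Mass of 34.6% solution: 34,920 / 0.346 = 100,900 g.
Volume: 100,900 g ÷ 1.12 g/mL = 90,120 mL.

90.1 L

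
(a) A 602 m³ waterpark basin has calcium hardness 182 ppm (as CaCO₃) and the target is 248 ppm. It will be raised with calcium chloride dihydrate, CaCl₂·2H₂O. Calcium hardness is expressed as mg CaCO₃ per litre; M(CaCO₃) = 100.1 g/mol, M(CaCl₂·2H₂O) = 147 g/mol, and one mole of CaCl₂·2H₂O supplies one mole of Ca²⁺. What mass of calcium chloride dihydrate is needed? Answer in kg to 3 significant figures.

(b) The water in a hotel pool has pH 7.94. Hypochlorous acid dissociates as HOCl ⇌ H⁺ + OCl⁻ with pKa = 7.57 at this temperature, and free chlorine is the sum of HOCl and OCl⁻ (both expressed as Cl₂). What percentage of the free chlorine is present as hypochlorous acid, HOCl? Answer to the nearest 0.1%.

(a) Volume: 602 m³ = 602,000 L.
(a) Hardness to add: (248 − 182) = 66 mg/L as CaCO₃ × 602,000 L = 39,730 g as CaCO₃.
(a) Moles of Ca²⁺ (1 mol Ca²⁺ ≡ 1 mol CaCO₃): 39,730 / 100.1 g/mol = 396.9 mol.
(a) Mass of CaCl₂·2H₂O: 396.9 × 147 = 58,350 g.

(b) [OCl⁻]/[HOCl] = 10^(pH − pKa) = 10^(7.94 − 7.57) = 10^0.37 = 2.344.
(b) Fraction as HOCl = 1 / (1 + 2.344) = 0.299.

(a) 58.3 kg; (b) 29.9%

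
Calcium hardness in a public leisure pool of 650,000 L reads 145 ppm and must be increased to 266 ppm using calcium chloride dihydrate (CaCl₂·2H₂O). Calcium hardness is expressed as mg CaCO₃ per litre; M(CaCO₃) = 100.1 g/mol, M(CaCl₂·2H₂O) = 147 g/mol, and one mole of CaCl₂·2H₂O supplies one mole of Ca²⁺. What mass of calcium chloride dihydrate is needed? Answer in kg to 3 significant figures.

116 kg

Hardness to add: (266 − 145) = 121 mg/L as CaCO₃ × 650,000 L = 78,650 g as CaCO₃.
Moles of Ca²⁺ (1 mol Ca²⁺ ≡ 1 mol CaCO₃): 78,650 / 100.1 g/mol = 785.7 mol.
Mass of CaCl₂·2H₂O: 785.7 × 147 = 115,500 g.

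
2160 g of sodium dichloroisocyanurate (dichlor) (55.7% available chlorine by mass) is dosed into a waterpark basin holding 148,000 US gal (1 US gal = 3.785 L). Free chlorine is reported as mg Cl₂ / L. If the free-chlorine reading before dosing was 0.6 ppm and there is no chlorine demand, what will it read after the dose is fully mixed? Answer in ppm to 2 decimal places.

Volume: 148,000 US gal × 3.785 L/gal = 560,180 L.
Available chlorine delivered: 2160 g × 0.557 = 1203 g as Cl₂.
Concentration rise: 1203 g / 560,180 L = 2.148 mg/L = 2.15 ppm.
Final FC: 0.6 + 2.15 = 2.75 ppm.

2.75 ppm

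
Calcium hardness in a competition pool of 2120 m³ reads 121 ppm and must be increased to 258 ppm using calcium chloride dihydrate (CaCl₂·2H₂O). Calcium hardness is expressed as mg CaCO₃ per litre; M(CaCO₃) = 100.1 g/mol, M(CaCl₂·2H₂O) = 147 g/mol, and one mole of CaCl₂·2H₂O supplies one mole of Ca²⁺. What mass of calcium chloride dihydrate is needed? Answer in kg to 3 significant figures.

Volume: 2120 m³ = 2,120,000 L.
Hardness to add: (258 − 121) = 137 mg/L as CaCO₃ × 2,120,000 L = 290,400 g as CaCO₃.
Moles of Ca²⁺ (1 mol Ca²⁺ ≡ 1 mol CaCO₃): 290,400 / 100.1 g/mol = 2901 mol.
Mass of CaCl₂·2H₂O: 2901 × 147 = 426,500 g.

427 kg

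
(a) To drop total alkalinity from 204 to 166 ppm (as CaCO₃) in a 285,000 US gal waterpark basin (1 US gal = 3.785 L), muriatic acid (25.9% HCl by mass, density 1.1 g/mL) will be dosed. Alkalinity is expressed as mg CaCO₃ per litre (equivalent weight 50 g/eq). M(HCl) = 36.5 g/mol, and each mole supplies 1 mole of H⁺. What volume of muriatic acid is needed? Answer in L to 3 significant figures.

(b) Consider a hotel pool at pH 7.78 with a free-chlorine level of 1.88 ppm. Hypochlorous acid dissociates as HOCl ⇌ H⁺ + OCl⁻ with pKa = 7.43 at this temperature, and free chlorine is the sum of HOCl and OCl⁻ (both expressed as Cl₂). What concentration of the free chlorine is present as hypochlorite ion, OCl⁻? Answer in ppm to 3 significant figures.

(a) 105 L; (b) 1.30 ppm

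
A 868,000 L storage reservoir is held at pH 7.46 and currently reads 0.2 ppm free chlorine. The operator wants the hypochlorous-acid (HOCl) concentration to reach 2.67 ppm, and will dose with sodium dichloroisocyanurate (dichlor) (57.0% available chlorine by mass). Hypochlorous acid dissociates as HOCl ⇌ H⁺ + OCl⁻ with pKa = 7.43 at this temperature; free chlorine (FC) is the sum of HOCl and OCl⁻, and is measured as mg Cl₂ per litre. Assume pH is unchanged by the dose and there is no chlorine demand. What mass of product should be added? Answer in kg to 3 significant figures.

8.12 kg

[OCl⁻]/[HOCl] = 10^(pH − pKa) = 10^(7.46 − 7.43) = 1.072; fraction as HOCl = 1/(1 + 1.072) = 0.4827.
Free chlorine required for 2.67 ppm HOCl: 2.67 / 0.4827 = 5.531 ppm.
FC to add: 5.531 − 0.2 = 5.331 mg/L as Cl₂.
Cl₂ equivalent: 5.331 mg/L × 868,000 L = 4627 g.
Product at 57.0% available Cl: 4627 / 0.57 = 8118 g.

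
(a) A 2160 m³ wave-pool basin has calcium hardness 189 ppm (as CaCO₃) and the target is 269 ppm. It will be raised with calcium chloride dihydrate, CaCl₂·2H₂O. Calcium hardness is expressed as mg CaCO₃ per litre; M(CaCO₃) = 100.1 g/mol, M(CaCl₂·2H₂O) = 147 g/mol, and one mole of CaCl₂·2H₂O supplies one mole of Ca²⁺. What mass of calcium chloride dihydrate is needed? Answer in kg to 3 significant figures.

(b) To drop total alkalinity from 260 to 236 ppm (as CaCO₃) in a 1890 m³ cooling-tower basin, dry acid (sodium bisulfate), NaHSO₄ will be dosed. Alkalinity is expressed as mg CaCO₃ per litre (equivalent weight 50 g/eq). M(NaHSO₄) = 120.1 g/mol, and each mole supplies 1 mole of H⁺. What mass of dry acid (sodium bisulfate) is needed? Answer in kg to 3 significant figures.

(a) 254 kg; (b) 109 kg

(a) Volume: 2160 m³ = 2,160,000 L.
(a) Hardness to add: (269 − 189) = 80 mg/L as CaCO₃ × 2,160,000 L = 172,800 g as CaCO₃.
(a) Moles of Ca²⁺ (1 mol Ca²⁺ ≡ 1 mol CaCO₃): 172,800 / 100.1 g/mol = 1726 mol.
(a) Mass of CaCl₂·2H₂O: 1726 × 147 = 253,800 g.

(b) Volume: 1890 m³ = 1,890,000 L.
(b) Alkalinity to neutralize: (260 − 236) = 24 mg/L as CaCO₃ × 1,890,000 L = 45,360 g as CaCO₃.
(b) Equivalents of H⁺ required: 45,360 ÷ 50 g/eq = 907.2 eq = 907.2 mol NaHSO₄.
(b) Mass of NaHSO₄: 907.2 × 120.1 = 109,000 g.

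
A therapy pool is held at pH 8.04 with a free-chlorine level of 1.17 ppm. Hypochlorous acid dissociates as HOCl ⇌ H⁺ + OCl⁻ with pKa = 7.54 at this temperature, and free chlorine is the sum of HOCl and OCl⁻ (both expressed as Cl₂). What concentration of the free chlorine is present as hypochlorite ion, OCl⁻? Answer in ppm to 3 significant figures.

[OCl⁻]/[HOCl] = 10^(pH − pKa) = 10^(8.04 − 7.54) = 10^0.50 = 3.162.
Fraction as HOCl = 1 / (1 + 3.162) = 0.2403.
OCl⁻ = (1 − 0.2403) × 1.17 ppm = 0.8889 ppm.

0.889 ppm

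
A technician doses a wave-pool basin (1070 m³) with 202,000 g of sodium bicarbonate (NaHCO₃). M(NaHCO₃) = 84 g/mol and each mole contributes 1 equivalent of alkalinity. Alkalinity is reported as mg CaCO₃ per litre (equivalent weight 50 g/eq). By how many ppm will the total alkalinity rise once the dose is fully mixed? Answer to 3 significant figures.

Volume: 1070 m³ = 1,070,000 L.
Moles of NaHCO₃: 202,000 g ÷ 84 g/mol = 2405 mol → 2405 eq of alkalinity.
As CaCO₃: 2405 eq × 50 g/eq = 120,200 g.
Rise: 120,200 g / 1,070,000 L × 1000 = 112.4 mg/L.

112 ppm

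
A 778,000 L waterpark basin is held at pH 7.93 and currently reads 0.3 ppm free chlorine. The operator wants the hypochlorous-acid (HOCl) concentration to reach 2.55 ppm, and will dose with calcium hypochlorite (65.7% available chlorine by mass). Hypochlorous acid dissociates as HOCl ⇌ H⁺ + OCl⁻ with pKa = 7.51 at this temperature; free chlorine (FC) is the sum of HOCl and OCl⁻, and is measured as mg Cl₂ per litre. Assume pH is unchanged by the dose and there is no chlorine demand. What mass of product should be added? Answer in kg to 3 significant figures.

[OCl⁻]/[HOCl] = 10^(pH − pKa) = 10^(7.93 − 7.51) = 2.63; fraction as HOCl = 1/(1 + 2.63) = 0.2755.
Free chlorine required for 2.55 ppm HOCl: 2.55 / 0.2755 = 9.257 ppm.
FC to add: 9.257 − 0.3 = 8.957 mg/L as Cl₂.
Cl₂ equivalent: 8.957 mg/L × 778,000 L = 6969 g.
Product at 65.7% available Cl: 6969 / 0.657 = 10,610 g.

10.6 kg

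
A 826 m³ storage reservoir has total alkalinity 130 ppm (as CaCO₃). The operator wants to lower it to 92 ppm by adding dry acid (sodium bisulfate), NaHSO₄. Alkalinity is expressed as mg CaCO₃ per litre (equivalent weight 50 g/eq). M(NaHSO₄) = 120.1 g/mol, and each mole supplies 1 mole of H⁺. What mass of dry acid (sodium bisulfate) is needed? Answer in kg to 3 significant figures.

Volume: 826 m³ = 826,000 L.
Alkalinity to neutralize: (130 − 92) = 38 mg/L as CaCO₃ × 826,000 L = 31,390 g as CaCO₃.
Equivalents of H⁺ required: 31,390 ÷ 50 g/eq = 627.8 eq = 627.8 mol NaHSO₄.
Mass of NaHSO₄: 627.8 × 120.1 = 75,390 g.

75.4 kg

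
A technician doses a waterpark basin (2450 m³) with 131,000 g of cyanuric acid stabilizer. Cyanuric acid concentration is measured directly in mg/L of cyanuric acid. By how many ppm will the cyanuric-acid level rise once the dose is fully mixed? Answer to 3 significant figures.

53.5 ppm

Volume: 2450 m³ = 2,450,000 L.
Rise: 131,000 g / 2,450,000 L × 1000 = 53.47 mg/L.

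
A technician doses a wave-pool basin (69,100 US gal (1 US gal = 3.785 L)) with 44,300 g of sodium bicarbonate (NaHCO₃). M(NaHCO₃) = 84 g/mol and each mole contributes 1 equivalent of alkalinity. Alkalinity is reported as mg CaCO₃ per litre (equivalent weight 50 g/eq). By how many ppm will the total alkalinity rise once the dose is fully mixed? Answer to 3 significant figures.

Volume: 69,100 US gal × 3.785 L/gal = 261,544 L.
Moles of NaHCO₃: 44,300 g ÷ 84 g/mol = 527.4 mol → 527.4 eq of alkalinity.
As CaCO₃: 527.4 eq × 50 g/eq = 26,370 g.
Rise: 26,370 g / 261,544 L × 1000 = 100.8 mg/L.

101 ppm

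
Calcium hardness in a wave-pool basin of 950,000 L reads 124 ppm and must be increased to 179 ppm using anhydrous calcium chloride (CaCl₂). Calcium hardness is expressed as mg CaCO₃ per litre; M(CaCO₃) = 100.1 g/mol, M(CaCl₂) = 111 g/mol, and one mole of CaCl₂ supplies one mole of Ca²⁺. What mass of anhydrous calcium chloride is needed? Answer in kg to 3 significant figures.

Hardness to add: (179 − 124) = 55 mg/L as CaCO₃ × 950,000 L = 52,250 g as CaCO₃.
Moles of Ca²⁺ (1 mol Ca²⁺ ≡ 1 mol CaCO₃): 52,250 / 100.1 g/mol = 522 mol.
Mass of CaCl₂: 522 × 111 = 57,940 g.

57.9 kg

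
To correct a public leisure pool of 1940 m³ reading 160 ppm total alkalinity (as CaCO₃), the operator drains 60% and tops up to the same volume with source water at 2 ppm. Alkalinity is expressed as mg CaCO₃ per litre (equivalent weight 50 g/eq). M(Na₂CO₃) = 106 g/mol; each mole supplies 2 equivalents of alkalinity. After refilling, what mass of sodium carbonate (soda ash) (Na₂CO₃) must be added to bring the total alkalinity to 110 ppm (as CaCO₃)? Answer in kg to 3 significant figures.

92.1 kg

Volume: 1940 m³ = 1,940,000 L.
After draining 60% and refilling: 160 × 0.40 + 2 × 0.60 = 65.2 ppm.
Deficit to target: 110 − 65.2 = 44.8 mg/L.
As CaCO₃: 44.8 mg/L × 1,940,000 L = 86,910 g; ÷ 50 g/eq ÷ 2 = 869.1 mol Na₂CO₃.
Mass: 869.1 × 106 = 92,130 g.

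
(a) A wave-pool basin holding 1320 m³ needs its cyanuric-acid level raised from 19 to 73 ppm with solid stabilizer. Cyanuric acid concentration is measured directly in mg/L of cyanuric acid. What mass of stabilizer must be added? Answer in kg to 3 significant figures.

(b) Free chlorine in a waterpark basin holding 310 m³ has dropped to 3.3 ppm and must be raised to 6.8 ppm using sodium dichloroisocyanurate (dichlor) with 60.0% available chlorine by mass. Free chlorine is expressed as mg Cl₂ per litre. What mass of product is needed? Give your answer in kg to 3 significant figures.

(a) 71.3 kg; (b) 1.81 kg

(a) Volume: 1320 m³ = 1,320,000 L.
(a) CYA to add: (73 − 19) = 54 mg/L × 1,320,000 L = 71,280 g cyanuric acid.

(b) Volume: 310 m³ = 310,000 L.
(b) Chlorine deficit: 6.8 − 3.3 = 3.5 ppm = 3.5 mg/L as Cl₂.
(b) Cl₂ equivalent needed: 3.5 mg/L × 310,000 L = 1,085,000 mg = 1085 g.
(b) Product at 60.0% available chlorine: 1085 / 0.6 = 1808 g.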